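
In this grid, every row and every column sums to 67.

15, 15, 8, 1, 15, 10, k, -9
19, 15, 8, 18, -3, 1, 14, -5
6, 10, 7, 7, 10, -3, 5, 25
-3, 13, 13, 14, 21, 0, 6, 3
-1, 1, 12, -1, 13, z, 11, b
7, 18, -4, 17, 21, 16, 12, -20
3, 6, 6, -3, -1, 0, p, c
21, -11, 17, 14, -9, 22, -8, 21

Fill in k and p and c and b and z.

Row 1: 15 + 15 + 8 + 1 + 15 + 10 − 9 = 55, so its missing entry is 67 − 55 = 12.
Column 6: 10 + 1 − 3 + 0 + 16 + 0 + 22 = 46, so its missing entry is 67 − 46 = 21.
Column 7: 12 + 14 + 5 + 6 + 11 + 12 − 8 = 52, so its missing entry is 67 − 52 = 15.
Row 7: 3 + 6 + 6 − 3 − 1 + 0 + 15 = 26, so its missing entry is 67 − 26 = 41.
Row 5: -1 + 1 + 12 − 1 + 13 + 21 + 11 = 56, so its missing entry is 67 − 56 = 11.

k = 12, p = 15, c = 41, b = 11, z = 21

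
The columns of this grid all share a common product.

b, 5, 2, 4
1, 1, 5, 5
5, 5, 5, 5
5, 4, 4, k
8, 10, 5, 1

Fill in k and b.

k = 10, b = 5

Columns 2 and 3 each multiply to 1000, so every column has product 1000.
Column 4: 4×5×5×1 = 100, so the missing entry is 1000 ÷ 100 = 10.
Column 1: 1×5×5×8 = 200, so the missing entry is 1000 ÷ 200 = 5.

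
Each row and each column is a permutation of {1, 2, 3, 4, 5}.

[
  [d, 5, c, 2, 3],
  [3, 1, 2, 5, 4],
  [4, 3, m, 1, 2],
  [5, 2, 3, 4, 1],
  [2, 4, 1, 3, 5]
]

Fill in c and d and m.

c = 4, d = 1, m = 5

At (row 1, col 1): column 1 already has {2, 3, 4, 5}, so the value is 1.
At (row 1, col 3): row 1 already has {1, 2, 3, 5}, so the value is 4.
For row 3, column 3: row 3 already has {1, 2, 3, 4}; that leaves 5.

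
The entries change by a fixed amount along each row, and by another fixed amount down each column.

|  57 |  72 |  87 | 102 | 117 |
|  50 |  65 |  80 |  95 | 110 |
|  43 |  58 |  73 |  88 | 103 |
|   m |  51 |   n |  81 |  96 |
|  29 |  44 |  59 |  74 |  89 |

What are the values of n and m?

Along each row the entries change by 15 per step; down each column they change by -7.
Row 4: from 51 at column 2, stepping by 15 to column 3 gives 66.
Row 4: from 51 at column 2, stepping by 15 to column 1 gives 36.

n = 66, m = 36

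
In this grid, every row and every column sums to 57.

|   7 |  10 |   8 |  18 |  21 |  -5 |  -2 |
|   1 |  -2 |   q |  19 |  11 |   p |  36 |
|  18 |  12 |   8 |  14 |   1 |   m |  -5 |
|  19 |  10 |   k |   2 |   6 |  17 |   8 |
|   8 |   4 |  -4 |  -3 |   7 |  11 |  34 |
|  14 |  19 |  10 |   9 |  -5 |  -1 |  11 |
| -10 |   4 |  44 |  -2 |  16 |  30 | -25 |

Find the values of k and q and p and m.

Row 4 has 19 + 10 + 2 + 6 + 17 + 8 = 62; the blank must be 57 − 62 = -5.
Column 3 has 8 + 8 − 5 − 4 + 10 + 44 = 61; the blank must be 57 − 61 = -4.
Row 3 has 18 + 12 + 8 + 14 + 1 − 5 = 48; the blank must be 57 − 48 = 9.
Row 2 has 1 − 2 − 4 + 19 + 11 + 36 = 61; the blank must be 57 − 61 = -4.

k = -5, q = -4, p = -4, m = 9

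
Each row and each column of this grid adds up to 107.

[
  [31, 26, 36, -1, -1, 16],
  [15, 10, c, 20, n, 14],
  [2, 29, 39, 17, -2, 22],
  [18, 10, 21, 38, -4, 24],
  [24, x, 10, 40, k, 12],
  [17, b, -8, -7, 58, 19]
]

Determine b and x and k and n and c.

The known cells in column 3 total 98, leaving 107 − 98 = 9 for the blank.
The known cells in row 6 total 79, leaving 107 − 79 = 28 for the blank.
The known cells in row 2 total 68, leaving 107 − 68 = 39 for the blank.
The known cells in column 5 total 90, leaving 107 − 90 = 17 for the blank.
The known cells in row 5 total 103, leaving 107 − 103 = 4 for the blank.

b = 28, x = 4, k = 17, n = 39, c = 9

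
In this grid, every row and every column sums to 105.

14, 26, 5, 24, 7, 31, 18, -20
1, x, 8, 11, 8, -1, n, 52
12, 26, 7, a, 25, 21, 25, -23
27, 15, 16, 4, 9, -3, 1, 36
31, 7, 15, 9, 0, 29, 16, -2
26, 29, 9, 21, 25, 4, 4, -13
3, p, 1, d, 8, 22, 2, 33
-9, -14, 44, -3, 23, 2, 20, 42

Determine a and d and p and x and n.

a = 12, d = 27, p = 9, x = 7, n = 19

The known cells in row 3 total 93, leaving 105 − 93 = 12 for the blank.
The known cells in column 7 total 86, leaving 105 − 86 = 19 for the blank.
The known cells in row 2 total 98, leaving 105 − 98 = 7 for the blank.
The known cells in column 2 total 96, leaving 105 − 96 = 9 for the blank.
The known cells in row 7 total 78, leaving 105 − 78 = 27 for the blank.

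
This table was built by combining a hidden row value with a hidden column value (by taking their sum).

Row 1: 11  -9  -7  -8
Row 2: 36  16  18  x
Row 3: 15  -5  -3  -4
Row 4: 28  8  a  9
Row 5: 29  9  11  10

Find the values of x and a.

The difference between any two rows is the same in every column — this is an addition table with the headers hidden.
Row 2 minus row 1 is 16 − (-9) = 25, so its entry in column 4 is -8 + 25 = 17.
Row 4 minus row 1 is 8 − (-9) = 17, so its entry in column 3 is -7 + 17 = 10.

x = 17, a = 10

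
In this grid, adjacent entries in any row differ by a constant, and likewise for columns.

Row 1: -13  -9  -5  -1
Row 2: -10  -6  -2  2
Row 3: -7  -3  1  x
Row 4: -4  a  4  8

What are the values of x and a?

x = 5, a = 0

Along each row the entries change by 4 per step; down each column they change by 3.
Row 3: from -7 at column 1, stepping by 4 to column 4 gives 5.
Row 4: from -4 at column 1, stepping by 4 to column 2 gives 0.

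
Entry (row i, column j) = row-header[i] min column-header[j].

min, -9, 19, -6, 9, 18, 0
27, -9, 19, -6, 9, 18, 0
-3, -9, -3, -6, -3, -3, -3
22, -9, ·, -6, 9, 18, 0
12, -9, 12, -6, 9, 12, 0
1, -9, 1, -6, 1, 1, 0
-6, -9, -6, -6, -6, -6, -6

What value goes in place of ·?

19

min(22, 19) = 19.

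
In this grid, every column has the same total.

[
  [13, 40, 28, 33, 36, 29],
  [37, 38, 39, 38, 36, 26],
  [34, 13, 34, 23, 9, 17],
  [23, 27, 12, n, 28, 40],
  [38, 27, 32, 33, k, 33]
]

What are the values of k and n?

Column 1 sums to 145 and so does column 2; that's the common total.
In column 5 the known cells total 109, leaving 145 − 109 = 36.
In column 4 the known cells total 127, leaving 145 − 127 = 18.

k = 36, n = 18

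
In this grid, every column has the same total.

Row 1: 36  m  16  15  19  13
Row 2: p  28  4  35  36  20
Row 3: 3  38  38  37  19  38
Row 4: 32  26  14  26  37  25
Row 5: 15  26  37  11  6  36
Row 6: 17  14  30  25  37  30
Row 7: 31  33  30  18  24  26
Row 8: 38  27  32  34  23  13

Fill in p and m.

Column 4 sums to 201 and so does column 6; that's the common total.
In column 1 the known cells total 172, leaving 201 − 172 = 29.
In column 2 the known cells total 192, leaving 201 − 192 = 9.

p = 29, m = 9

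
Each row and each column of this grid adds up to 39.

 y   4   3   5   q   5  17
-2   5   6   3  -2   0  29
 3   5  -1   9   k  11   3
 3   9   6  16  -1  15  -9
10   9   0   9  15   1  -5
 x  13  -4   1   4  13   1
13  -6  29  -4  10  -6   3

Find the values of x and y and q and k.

The known cells in row 3 total 30, leaving 39 − 30 = 9 for the blank.
The known cells in row 6 total 28, leaving 39 − 28 = 11 for the blank.
The known cells in column 5 total 35, leaving 39 − 35 = 4 for the blank.
The known cells in row 1 total 38, leaving 39 − 38 = 1 for the blank.

x = 11, y = 1, q = 4, k = 9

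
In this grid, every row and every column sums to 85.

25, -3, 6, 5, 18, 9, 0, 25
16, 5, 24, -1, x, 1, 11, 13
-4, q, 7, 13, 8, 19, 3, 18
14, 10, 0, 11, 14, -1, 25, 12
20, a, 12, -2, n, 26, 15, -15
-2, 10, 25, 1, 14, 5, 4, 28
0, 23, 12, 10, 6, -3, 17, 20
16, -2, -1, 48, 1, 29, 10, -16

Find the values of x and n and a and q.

x = 16, n = 8, a = 21, q = 21

The known cells in row 3 total 64, leaving 85 − 64 = 21 for the blank.
The known cells in column 2 total 64, leaving 85 − 64 = 21 for the blank.
The known cells in row 5 total 77, leaving 85 − 77 = 8 for the blank.
The known cells in row 2 total 69, leaving 85 − 69 = 16 for the blank.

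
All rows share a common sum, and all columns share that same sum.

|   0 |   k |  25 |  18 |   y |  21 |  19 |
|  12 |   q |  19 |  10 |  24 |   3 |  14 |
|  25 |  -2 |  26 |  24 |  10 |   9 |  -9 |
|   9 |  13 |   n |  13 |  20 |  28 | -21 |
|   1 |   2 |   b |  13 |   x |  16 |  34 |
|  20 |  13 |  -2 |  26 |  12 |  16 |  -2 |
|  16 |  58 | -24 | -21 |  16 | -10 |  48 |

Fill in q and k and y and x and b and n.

q = 1, k = -2, y = 2, x = -1, b = 18, n = 21

Rows 3 and 6 both sum to 83, so that's the common total.
The known cells in row 2 total 82, leaving 83 − 82 = 1 for the blank.
The known cells in column 2 total 85, leaving 83 − 85 = -2 for the blank.
The known cells in row 1 total 81, leaving 83 − 81 = 2 for the blank.
The known cells in column 5 total 84, leaving 83 − 84 = -1 for the blank.
The known cells in row 5 total 65, leaving 83 − 65 = 18 for the blank.
The known cells in row 4 total 62, leaving 83 − 62 = 21 for the blank.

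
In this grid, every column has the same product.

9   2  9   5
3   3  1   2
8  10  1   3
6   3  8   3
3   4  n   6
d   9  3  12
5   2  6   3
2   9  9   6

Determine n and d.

Columns 2 and 4 each multiply to 116640, so every column has product 116640.
Column 3: 9×1×1×8×3×6×9 = 11664, so the missing entry is 116640 ÷ 11664 = 10.
Column 1: 9×3×8×6×3×5×2 = 38880, so the missing entry is 116640 ÷ 38880 = 3.

n = 10, d = 3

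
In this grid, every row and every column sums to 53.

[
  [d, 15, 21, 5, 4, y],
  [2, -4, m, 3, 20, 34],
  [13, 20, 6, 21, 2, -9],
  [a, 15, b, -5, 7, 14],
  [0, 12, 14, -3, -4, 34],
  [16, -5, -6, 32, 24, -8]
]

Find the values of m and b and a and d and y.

m = -2, b = 20, a = 2, d = 20, y = -12

The known cells in row 2 total 55, leaving 53 − 55 = -2 for the blank.
The known cells in column 6 total 65, leaving 53 − 65 = -12 for the blank.
The known cells in row 1 total 33, leaving 53 − 33 = 20 for the blank.
The known cells in column 1 total 51, leaving 53 − 51 = 2 for the blank.
The known cells in row 4 total 33, leaving 53 − 33 = 20 for the blank.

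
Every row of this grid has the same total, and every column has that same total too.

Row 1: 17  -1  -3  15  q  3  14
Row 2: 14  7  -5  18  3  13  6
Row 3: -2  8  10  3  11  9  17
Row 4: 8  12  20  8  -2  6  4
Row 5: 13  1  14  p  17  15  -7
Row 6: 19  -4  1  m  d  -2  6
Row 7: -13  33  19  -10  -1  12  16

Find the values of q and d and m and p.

q = 11, d = 17, m = 19, p = 3

Rows 2 and 3 both sum to 56, so that's the common total.
The known cells in row 1 total 45, leaving 56 − 45 = 11 for the blank.
The known cells in column 5 total 39, leaving 56 − 39 = 17 for the blank.
The known cells in row 6 total 37, leaving 56 − 37 = 19 for the blank.
The known cells in row 5 total 53, leaving 56 − 53 = 3 for the blank.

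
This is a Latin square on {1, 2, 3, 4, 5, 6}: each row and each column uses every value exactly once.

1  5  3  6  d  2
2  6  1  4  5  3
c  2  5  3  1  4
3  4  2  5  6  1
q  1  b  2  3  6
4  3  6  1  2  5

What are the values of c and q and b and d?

For row 3, column 1: row 3 already has {1, 2, 3, 4, 5}; that leaves 6.
Cell (5,1): column 1 already has {1, 2, 3, 4, 6} → 5.
Cell (1,5): row 1 already has {1, 2, 3, 5, 6} → 4.
Cell (5,3): row 5 already has {1, 2, 3, 5, 6} → 4.

c = 6, q = 5, b = 4, d = 4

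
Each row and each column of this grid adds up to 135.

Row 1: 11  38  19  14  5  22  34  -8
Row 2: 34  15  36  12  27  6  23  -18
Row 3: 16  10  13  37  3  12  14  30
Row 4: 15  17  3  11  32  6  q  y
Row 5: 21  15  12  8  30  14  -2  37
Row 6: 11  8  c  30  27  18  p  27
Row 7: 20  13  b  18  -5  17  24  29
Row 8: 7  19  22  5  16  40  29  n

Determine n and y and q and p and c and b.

Row 7 has 20 + 13 + 18 − 5 + 17 + 24 + 29 = 116; the blank must be 135 − 116 = 19.
Row 8 has 7 + 19 + 22 + 5 + 16 + 40 + 29 = 138; the blank must be 135 − 138 = -3.
Column 8 has -8 − 18 + 30 + 37 + 27 + 29 − 3 = 94; the blank must be 135 − 94 = 41.
Row 4 has 15 + 17 + 3 + 11 + 32 + 6 + 41 = 125; the blank must be 135 − 125 = 10.
Column 7 has 34 + 23 + 14 + 10 − 2 + 24 + 29 = 132; the blank must be 135 − 132 = 3.
Row 6 has 11 + 8 + 30 + 27 + 18 + 3 + 27 = 124; the blank must be 135 − 124 = 11.

n = -3, y = 41, q = 10, p = 3, c = 11, b = 19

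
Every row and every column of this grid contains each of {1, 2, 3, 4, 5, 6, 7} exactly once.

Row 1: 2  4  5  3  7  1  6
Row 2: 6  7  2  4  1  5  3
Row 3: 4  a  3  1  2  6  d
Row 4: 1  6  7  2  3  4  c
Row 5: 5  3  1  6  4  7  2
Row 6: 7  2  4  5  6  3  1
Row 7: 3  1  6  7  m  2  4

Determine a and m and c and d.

a = 5, m = 5, c = 5, d = 7

For row 3, column 2: column 2 already has {1, 2, 3, 4, 6, 7}; that leaves 5.
At (row 7, col 5): row 7 already has {1, 2, 3, 4, 6, 7}, so the value is 5.
At (row 3, col 7): row 3 already has {1, 2, 3, 4, 5, 6}, so the value is 7.
For row 4, column 7: row 4 already has {1, 2, 3, 4, 6, 7}; that leaves 5.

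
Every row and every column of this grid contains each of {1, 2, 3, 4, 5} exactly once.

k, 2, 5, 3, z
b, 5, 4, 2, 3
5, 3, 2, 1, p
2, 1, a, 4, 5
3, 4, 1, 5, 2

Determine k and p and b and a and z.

k = 4, p = 4, b = 1, a = 3, z = 1

For row 3, column 5: row 3 already has {1, 2, 3, 5}; that leaves 4.
For row 1, column 5: column 5 already has {2, 3, 4, 5}; that leaves 1.
Cell (1,1): row 1 already has {1, 2, 3, 5} → 4.
For row 2, column 1: row 2 already has {2, 3, 4, 5}; that leaves 1.
Cell (4,3): row 4 already has {1, 2, 4, 5} → 3.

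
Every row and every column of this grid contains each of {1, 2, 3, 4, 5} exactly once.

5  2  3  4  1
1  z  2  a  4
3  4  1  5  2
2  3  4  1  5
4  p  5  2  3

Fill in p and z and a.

p = 1, z = 5, a = 3

For row 2, column 4: column 4 already has {1, 2, 4, 5}; that leaves 3.
At (row 2, col 2): row 2 already has {1, 2, 3, 4}, so the value is 5.
Cell (5,2): row 5 already has {2, 3, 4, 5} → 1.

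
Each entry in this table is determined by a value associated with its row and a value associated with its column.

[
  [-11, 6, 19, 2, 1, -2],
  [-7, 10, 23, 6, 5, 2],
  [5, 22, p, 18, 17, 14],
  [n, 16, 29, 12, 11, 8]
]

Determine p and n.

The difference between any two rows is the same in every column — this is an addition table with the headers hidden.
Row 3 minus row 1 is 22 − 6 = 16, so its entry in column 3 is 19 + 16 = 35.
Row 4 minus row 1 is 16 − 6 = 10, so its entry in column 1 is -11 + 10 = -1.

p = 35, n = -1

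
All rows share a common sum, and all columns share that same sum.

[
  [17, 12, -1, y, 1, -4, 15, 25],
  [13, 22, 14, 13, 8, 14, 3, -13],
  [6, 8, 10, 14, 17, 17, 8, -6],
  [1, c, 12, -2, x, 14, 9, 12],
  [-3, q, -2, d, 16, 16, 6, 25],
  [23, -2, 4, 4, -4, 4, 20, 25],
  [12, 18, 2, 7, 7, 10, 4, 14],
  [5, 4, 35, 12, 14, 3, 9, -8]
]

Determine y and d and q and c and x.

Rows 2 and 3 both sum to 74, so that's the common total.
Column 5 has 1 + 8 + 17 + 16 − 4 + 7 + 14 = 59; the blank must be 74 − 59 = 15.
Row 4 has 1 + 12 − 2 + 15 + 14 + 9 + 12 = 61; the blank must be 74 − 61 = 13.
Row 1 has 17 + 12 − 1 + 1 − 4 + 15 + 25 = 65; the blank must be 74 − 65 = 9.
Column 4 has 9 + 13 + 14 − 2 + 4 + 7 + 12 = 57; the blank must be 74 − 57 = 17.
Row 5 has -3 − 2 + 17 + 16 + 16 + 6 + 25 = 75; the blank must be 74 − 75 = -1.

y = 9, d = 17, q = -1, c = 13, x = 15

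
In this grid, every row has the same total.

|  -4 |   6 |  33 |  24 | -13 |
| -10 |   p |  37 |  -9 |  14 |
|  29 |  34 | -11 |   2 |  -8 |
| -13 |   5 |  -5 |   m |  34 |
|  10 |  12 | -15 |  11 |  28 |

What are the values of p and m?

p = 14, m = 25

Rows 1 and 5 both add up to 46, so every row sums to 46.
Row 2: -10 + 37 − 9 + 14 = 32, so the missing entry is 46 − 32 = 14.
Row 4: -13 + 5 − 5 + 34 = 21, so the missing entry is 46 − 21 = 25.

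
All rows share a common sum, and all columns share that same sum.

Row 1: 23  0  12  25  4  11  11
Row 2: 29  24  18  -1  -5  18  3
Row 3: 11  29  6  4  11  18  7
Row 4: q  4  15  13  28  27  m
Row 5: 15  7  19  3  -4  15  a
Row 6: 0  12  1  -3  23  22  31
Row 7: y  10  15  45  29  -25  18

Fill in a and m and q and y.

Rows 1 and 2 both sum to 86, so that's the common total.
Row 5 has 15 + 7 + 19 + 3 − 4 + 15 = 55; the blank must be 86 − 55 = 31.
Row 7 has 10 + 15 + 45 + 29 − 25 + 18 = 92; the blank must be 86 − 92 = -6.
Column 1 has 23 + 29 + 11 + 15 + 0 − 6 = 72; the blank must be 86 − 72 = 14.
Row 4 has 14 + 4 + 15 + 13 + 28 + 27 = 101; the blank must be 86 − 101 = -15.

a = 31, m = -15, q = 14, y = -6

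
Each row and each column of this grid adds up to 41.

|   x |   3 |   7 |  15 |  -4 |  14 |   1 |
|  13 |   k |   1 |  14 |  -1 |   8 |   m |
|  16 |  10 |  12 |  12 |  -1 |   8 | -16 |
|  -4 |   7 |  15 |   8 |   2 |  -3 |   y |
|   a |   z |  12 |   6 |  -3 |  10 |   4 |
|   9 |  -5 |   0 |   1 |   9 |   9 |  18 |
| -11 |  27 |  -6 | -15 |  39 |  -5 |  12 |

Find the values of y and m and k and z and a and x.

y = 16, m = 6, k = 0, z = -1, a = 13, x = 5

The known cells in row 1 total 36, leaving 41 − 36 = 5 for the blank.
The known cells in column 1 total 28, leaving 41 − 28 = 13 for the blank.
The known cells in row 4 total 25, leaving 41 − 25 = 16 for the blank.
The known cells in column 7 total 35, leaving 41 − 35 = 6 for the blank.
The known cells in row 2 total 41, leaving 41 − 41 = 0 for the blank.
The known cells in row 5 total 42, leaving 41 − 42 = -1 for the blank.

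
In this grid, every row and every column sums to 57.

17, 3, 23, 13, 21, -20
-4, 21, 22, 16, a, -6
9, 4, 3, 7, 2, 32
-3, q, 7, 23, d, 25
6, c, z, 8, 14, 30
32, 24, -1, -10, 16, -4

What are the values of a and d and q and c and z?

a = 8, d = -4, q = 9, c = -4, z = 3

Column 3: 23 + 22 + 3 + 7 − 1 = 54, so its missing entry is 57 − 54 = 3.
Row 2: -4 + 21 + 22 + 16 − 6 = 49, so its missing entry is 57 − 49 = 8.
Column 5: 21 + 8 + 2 + 14 + 16 = 61, so its missing entry is 57 − 61 = -4.
Row 4: -3 + 7 + 23 − 4 + 25 = 48, so its missing entry is 57 − 48 = 9.
Row 5: 6 + 3 + 8 + 14 + 30 = 61, so its missing entry is 57 − 61 = -4.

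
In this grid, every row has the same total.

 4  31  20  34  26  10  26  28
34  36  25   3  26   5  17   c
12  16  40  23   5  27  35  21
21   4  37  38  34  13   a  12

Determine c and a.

Row 1 sums to 179 and so does row 3; that's the common total.
In row 2 the known cells total 146, leaving 179 − 146 = 33.
In row 4 the known cells total 159, leaving 179 − 159 = 20.

c = 33, a = 20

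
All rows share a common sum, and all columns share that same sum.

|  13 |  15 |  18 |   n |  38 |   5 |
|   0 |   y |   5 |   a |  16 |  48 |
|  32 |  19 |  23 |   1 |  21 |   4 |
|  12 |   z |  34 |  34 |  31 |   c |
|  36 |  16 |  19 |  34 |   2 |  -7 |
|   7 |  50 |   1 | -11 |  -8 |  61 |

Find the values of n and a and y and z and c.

Rows 3 and 5 both sum to 100, so that's the common total.
The known cells in row 1 total 89, leaving 100 − 89 = 11 for the blank.
The known cells in column 4 total 69, leaving 100 − 69 = 31 for the blank.
The known cells in row 2 total 100, leaving 100 − 100 = 0 for the blank.
The known cells in column 2 total 100, leaving 100 − 100 = 0 for the blank.
The known cells in row 4 total 111, leaving 100 − 111 = -11 for the blank.

n = 11, a = 31, y = 0, z = 0, c = -11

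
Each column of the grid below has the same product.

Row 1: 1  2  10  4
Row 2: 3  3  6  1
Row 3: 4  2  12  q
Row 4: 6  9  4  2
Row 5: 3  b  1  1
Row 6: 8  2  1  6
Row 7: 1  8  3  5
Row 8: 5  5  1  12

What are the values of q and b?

q = 3, b = 1

Columns 1 and 3 each multiply to 8640, so every column has product 8640.
Column 4: 4×1×2×1×6×5×12 = 2880, so the missing entry is 8640 ÷ 2880 = 3.
Column 2: 2×3×2×9×2×8×5 = 8640, so the missing entry is 8640 ÷ 8640 = 1.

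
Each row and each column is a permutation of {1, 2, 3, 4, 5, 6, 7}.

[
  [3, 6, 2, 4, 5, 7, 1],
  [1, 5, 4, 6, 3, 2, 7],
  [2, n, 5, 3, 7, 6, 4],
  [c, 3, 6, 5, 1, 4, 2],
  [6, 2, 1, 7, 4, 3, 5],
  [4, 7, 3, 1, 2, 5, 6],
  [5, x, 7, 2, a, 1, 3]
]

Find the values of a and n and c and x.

a = 6, n = 1, c = 7, x = 4

Cell (7,5): column 5 already has {1, 2, 3, 4, 5, 7} → 6.
Cell (7,2): row 7 already has {1, 2, 3, 5, 6, 7} → 4.
For row 3, column 2: row 3 already has {2, 3, 4, 5, 6, 7}; that leaves 1.
For row 4, column 1: row 4 already has {1, 2, 3, 4, 5, 6}; that leaves 7.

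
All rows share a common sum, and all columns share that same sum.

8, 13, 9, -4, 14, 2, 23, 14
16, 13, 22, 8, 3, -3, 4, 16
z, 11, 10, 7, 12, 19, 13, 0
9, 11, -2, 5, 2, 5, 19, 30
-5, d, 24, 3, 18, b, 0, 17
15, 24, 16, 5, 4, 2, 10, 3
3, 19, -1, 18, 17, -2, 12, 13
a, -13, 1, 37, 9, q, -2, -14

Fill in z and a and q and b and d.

Rows 1 and 2 both sum to 79, so that's the common total.
Row 3 has 11 + 10 + 7 + 12 + 19 + 13 + 0 = 72; the blank must be 79 − 72 = 7.
Column 1 has 8 + 16 + 7 + 9 − 5 + 15 + 3 = 53; the blank must be 79 − 53 = 26.
Row 8 has 26 − 13 + 1 + 37 + 9 − 2 − 14 = 44; the blank must be 79 − 44 = 35.
Column 6 has 2 − 3 + 19 + 5 + 2 − 2 + 35 = 58; the blank must be 79 − 58 = 21.
Row 5 has -5 + 24 + 3 + 18 + 21 + 0 + 17 = 78; the blank must be 79 − 78 = 1.

z = 7, a = 26, q = 35, b = 21, d = 1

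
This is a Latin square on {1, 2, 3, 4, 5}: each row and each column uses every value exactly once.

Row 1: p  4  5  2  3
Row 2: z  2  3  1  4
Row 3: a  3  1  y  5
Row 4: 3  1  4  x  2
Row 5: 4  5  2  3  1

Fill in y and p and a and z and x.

At (row 1, col 1): row 1 already has {2, 3, 4, 5}, so the value is 1.
At (row 4, col 4): row 4 already has {1, 2, 3, 4}, so the value is 5.
Cell (3,4): column 4 already has {1, 2, 3, 5} → 4.
At (row 3, col 1): row 3 already has {1, 3, 4, 5}, so the value is 2.
At (row 2, col 1): row 2 already has {1, 2, 3, 4}, so the value is 5.

y = 4, p = 1, a = 2, z = 5, x = 5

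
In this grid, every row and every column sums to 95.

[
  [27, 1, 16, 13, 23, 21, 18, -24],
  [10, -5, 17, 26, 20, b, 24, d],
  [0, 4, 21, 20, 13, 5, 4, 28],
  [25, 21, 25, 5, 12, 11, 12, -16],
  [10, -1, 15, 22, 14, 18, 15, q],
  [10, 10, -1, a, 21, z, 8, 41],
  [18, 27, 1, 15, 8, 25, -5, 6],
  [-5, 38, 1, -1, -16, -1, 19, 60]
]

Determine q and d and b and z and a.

The known cells in column 4 total 100, leaving 95 − 100 = -5 for the blank.
The known cells in row 6 total 84, leaving 95 − 84 = 11 for the blank.
The known cells in column 6 total 90, leaving 95 − 90 = 5 for the blank.
The known cells in row 2 total 97, leaving 95 − 97 = -2 for the blank.
The known cells in row 5 total 93, leaving 95 − 93 = 2 for the blank.

q = 2, d = -2, b = 5, z = 11, a = -5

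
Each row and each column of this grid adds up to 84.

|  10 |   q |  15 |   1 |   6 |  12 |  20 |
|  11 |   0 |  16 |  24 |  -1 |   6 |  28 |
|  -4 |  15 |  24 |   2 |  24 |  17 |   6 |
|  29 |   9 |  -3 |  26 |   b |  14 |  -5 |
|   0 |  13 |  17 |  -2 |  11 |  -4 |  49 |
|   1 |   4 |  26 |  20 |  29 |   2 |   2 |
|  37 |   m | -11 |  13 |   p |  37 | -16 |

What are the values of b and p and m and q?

Row 1 has 10 + 15 + 1 + 6 + 12 + 20 = 64; the blank must be 84 − 64 = 20.
Column 2 has 20 + 0 + 15 + 9 + 13 + 4 = 61; the blank must be 84 − 61 = 23.
Row 7 has 37 + 23 − 11 + 13 + 37 − 16 = 83; the blank must be 84 − 83 = 1.
Row 4 has 29 + 9 − 3 + 26 + 14 − 5 = 70; the blank must be 84 − 70 = 14.

b = 14, p = 1, m = 23, q = 20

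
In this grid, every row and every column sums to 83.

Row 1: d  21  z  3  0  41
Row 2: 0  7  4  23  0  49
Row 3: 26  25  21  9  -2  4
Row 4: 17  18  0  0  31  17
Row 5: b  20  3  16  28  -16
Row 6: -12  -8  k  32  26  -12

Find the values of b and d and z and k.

b = 32, d = 20, z = -2, k = 57

Row 6: -12 − 8 + 32 + 26 − 12 = 26, so its missing entry is 83 − 26 = 57.
Column 3: 4 + 21 + 0 + 3 + 57 = 85, so its missing entry is 83 − 85 = -2.
Row 5: 20 + 3 + 16 + 28 − 16 = 51, so its missing entry is 83 − 51 = 32.
Row 1: 21 − 2 + 3 + 0 + 41 = 63, so its missing entry is 83 − 63 = 20.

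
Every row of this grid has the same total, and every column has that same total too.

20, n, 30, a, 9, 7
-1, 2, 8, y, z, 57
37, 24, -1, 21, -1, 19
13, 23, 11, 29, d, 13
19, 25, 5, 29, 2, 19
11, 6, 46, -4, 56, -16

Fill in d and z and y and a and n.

d = 10, z = 23, y = 10, a = 14, n = 19

Rows 3 and 5 both sum to 99, so that's the common total.
Column 2 has 2 + 24 + 23 + 25 + 6 = 80; the blank must be 99 − 80 = 19.
Row 4 has 13 + 23 + 11 + 29 + 13 = 89; the blank must be 99 − 89 = 10.
Row 1 has 20 + 19 + 30 + 9 + 7 = 85; the blank must be 99 − 85 = 14.
Column 5 has 9 − 1 + 10 + 2 + 56 = 76; the blank must be 99 − 76 = 23.
Row 2 has -1 + 2 + 8 + 23 + 57 = 89; the blank must be 99 − 89 = 10.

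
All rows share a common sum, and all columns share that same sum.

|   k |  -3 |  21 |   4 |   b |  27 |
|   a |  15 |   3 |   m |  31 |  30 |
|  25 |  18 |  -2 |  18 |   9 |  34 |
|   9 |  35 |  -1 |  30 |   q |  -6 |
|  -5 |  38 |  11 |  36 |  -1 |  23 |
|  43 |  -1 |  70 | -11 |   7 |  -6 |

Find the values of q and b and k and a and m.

Rows 3 and 5 both sum to 102, so that's the common total.
The known cells in row 4 total 67, leaving 102 − 67 = 35 for the blank.
The known cells in column 5 total 81, leaving 102 − 81 = 21 for the blank.
The known cells in row 1 total 70, leaving 102 − 70 = 32 for the blank.
The known cells in column 1 total 104, leaving 102 − 104 = -2 for the blank.
The known cells in row 2 total 77, leaving 102 − 77 = 25 for the blank.

q = 35, b = 21, k = 32, a = -2, m = 25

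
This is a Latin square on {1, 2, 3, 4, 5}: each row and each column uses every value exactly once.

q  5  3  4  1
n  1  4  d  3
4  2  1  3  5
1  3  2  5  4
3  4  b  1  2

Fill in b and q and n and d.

b = 5, q = 2, n = 5, d = 2

Cell (2,4): column 4 already has {1, 3, 4, 5} → 2.
At (row 2, col 1): row 2 already has {1, 2, 3, 4}, so the value is 5.
At (row 5, col 3): row 5 already has {1, 2, 3, 4}, so the value is 5.
At (row 1, col 1): row 1 already has {1, 3, 4, 5}, so the value is 2.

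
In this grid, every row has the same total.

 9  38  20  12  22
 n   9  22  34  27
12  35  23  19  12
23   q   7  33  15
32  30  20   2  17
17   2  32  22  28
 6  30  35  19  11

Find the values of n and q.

Row 3 sums to 101 and so does row 6; that's the common total.
In row 2 the known cells total 92, leaving 101 − 92 = 9.
In row 4 the known cells total 78, leaving 101 − 78 = 23.

n = 9, q = 23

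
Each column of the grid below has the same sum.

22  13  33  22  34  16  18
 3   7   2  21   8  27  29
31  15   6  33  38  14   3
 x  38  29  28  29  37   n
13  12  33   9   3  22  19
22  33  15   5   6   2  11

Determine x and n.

The complete columns each total 118.
Column 1 is missing 118 − 91 = 27 (since 22 + 3 + 31 + 13 + 22 = 91).
Column 7 is missing 118 − 80 = 38 (since 18 + 29 + 3 + 19 + 11 = 80).

x = 27, n = 38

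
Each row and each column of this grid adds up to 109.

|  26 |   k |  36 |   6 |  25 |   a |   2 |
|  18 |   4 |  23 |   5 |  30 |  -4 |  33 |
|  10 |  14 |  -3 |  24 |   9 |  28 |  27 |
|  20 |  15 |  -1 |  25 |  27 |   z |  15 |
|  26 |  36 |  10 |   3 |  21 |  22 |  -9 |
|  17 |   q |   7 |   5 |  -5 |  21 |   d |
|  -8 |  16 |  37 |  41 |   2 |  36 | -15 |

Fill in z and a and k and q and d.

z = 8, a = -2, k = 16, q = 8, d = 56

Column 7: 2 + 33 + 27 + 15 − 9 − 15 = 53, so its missing entry is 109 − 53 = 56.
Row 6: 17 + 7 + 5 − 5 + 21 + 56 = 101, so its missing entry is 109 − 101 = 8.
Column 2: 4 + 14 + 15 + 36 + 8 + 16 = 93, so its missing entry is 109 − 93 = 16.
Row 1: 26 + 16 + 36 + 6 + 25 + 2 = 111, so its missing entry is 109 − 111 = -2.
Row 4: 20 + 15 − 1 + 25 + 27 + 15 = 101, so its missing entry is 109 − 101 = 8.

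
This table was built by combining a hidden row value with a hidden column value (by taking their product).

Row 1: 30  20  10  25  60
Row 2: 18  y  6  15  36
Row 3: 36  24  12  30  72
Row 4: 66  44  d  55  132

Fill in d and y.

d = 22, y = 12

Each row is a constant multiple of every other row — this is a multiplication table with the headers hidden.
Row 4 is 132/60 = 11/5 times row 1, so its entry in column 3 is 10 × 11/5 = 22.
Row 2 is 36/60 = 3/5 times row 1, so its entry in column 2 is 20 × 3/5 = 12.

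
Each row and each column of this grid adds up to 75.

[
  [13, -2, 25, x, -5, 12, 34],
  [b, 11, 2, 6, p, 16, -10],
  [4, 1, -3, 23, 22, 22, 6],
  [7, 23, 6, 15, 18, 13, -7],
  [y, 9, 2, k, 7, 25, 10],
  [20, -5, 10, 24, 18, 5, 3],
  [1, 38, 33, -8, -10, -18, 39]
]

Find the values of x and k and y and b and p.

x = -2, k = 17, y = 5, b = 25, p = 25

The known cells in row 1 total 77, leaving 75 − 77 = -2 for the blank.
The known cells in column 4 total 58, leaving 75 − 58 = 17 for the blank.
The known cells in row 5 total 70, leaving 75 − 70 = 5 for the blank.
The known cells in column 5 total 50, leaving 75 − 50 = 25 for the blank.
The known cells in row 2 total 50, leaving 75 − 50 = 25 for the blank.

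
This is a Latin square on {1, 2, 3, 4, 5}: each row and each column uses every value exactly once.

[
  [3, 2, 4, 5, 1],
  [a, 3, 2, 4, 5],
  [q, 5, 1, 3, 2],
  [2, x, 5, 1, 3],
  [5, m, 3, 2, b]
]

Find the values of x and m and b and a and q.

For row 5, column 5: column 5 already has {1, 2, 3, 5}; that leaves 4.
For row 4, column 2: row 4 already has {1, 2, 3, 5}; that leaves 4.
Cell (3,1): row 3 already has {1, 2, 3, 5} → 4.
For row 2, column 1: row 2 already has {2, 3, 4, 5}; that leaves 1.
For row 5, column 2: row 5 already has {2, 3, 4, 5}; that leaves 1.

x = 4, m = 1, b = 4, a = 1, q = 4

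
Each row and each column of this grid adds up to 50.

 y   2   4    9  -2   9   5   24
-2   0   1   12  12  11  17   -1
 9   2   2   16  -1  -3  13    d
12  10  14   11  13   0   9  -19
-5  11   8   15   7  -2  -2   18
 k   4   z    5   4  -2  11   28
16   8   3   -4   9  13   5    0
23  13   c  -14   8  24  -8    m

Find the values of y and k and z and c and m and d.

The known cells in row 3 total 38, leaving 50 − 38 = 12 for the blank.
The known cells in column 8 total 62, leaving 50 − 62 = -12 for the blank.
The known cells in row 1 total 51, leaving 50 − 51 = -1 for the blank.
The known cells in column 1 total 52, leaving 50 − 52 = -2 for the blank.
The known cells in row 8 total 34, leaving 50 − 34 = 16 for the blank.
The known cells in row 6 total 48, leaving 50 − 48 = 2 for the blank.

y = -1, k = -2, z = 2, c = 16, m = -12, d = 12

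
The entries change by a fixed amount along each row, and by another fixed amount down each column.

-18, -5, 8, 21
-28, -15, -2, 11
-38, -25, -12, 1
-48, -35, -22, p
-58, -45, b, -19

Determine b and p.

Along each row the entries change by 13 per step; down each column they change by -10.
Row 5: from -58 at column 1, stepping by 13 to column 3 gives -32.
Row 4: from -48 at column 1, stepping by 13 to column 4 gives -9.

b = -32, p = -9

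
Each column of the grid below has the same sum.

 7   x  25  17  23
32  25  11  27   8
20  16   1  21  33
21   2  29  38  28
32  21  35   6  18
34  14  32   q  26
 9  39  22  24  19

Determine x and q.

Columns 3 and 5 both add up to 155, so every column sums to 155.
Column 2: 25 + 16 + 2 + 21 + 14 + 39 = 117, so the missing entry is 155 − 117 = 38.
Column 4: 17 + 27 + 21 + 38 + 6 + 24 = 133, so the missing entry is 155 − 133 = 22.

x = 38, q = 22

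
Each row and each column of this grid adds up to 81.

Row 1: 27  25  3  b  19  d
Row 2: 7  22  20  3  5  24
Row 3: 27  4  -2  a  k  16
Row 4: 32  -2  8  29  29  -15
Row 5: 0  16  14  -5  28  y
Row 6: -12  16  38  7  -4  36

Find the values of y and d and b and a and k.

y = 28, d = -8, b = 15, a = 32, k = 4

The known cells in column 5 total 77, leaving 81 − 77 = 4 for the blank.
The known cells in row 3 total 49, leaving 81 − 49 = 32 for the blank.
The known cells in column 4 total 66, leaving 81 − 66 = 15 for the blank.
The known cells in row 5 total 53, leaving 81 − 53 = 28 for the blank.
The known cells in row 1 total 89, leaving 81 − 89 = -8 for the blank.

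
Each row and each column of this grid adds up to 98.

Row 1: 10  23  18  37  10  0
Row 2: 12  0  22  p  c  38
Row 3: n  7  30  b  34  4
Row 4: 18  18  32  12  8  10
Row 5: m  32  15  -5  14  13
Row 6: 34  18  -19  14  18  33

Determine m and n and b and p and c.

m = 29, n = -5, b = 28, p = 12, c = 14

Row 5 has 32 + 15 − 5 + 14 + 13 = 69; the blank must be 98 − 69 = 29.
Column 1 has 10 + 12 + 18 + 29 + 34 = 103; the blank must be 98 − 103 = -5.
Column 5 has 10 + 34 + 8 + 14 + 18 = 84; the blank must be 98 − 84 = 14.
Row 3 has -5 + 7 + 30 + 34 + 4 = 70; the blank must be 98 − 70 = 28.
Row 2 has 12 + 0 + 22 + 14 + 38 = 86; the blank must be 98 − 86 = 12.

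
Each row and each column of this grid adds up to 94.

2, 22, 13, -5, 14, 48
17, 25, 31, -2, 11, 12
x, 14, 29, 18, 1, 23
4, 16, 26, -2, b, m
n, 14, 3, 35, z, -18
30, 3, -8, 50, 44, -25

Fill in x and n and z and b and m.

The known cells in row 3 total 85, leaving 94 − 85 = 9 for the blank.
The known cells in column 1 total 62, leaving 94 − 62 = 32 for the blank.
The known cells in row 5 total 66, leaving 94 − 66 = 28 for the blank.
The known cells in column 5 total 98, leaving 94 − 98 = -4 for the blank.
The known cells in row 4 total 40, leaving 94 − 40 = 54 for the blank.

x = 9, n = 32, z = 28, b = -4, m = 54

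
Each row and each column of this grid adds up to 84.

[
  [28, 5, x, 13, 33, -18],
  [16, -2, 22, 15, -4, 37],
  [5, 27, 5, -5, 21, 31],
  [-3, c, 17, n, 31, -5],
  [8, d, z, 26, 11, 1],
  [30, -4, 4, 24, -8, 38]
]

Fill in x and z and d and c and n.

Row 1: 28 + 5 + 13 + 33 − 18 = 61, so its missing entry is 84 − 61 = 23.
Column 3: 23 + 22 + 5 + 17 + 4 = 71, so its missing entry is 84 − 71 = 13.
Column 4: 13 + 15 − 5 + 26 + 24 = 73, so its missing entry is 84 − 73 = 11.
Row 4: -3 + 17 + 11 + 31 − 5 = 51, so its missing entry is 84 − 51 = 33.
Row 5: 8 + 13 + 26 + 11 + 1 = 59, so its missing entry is 84 − 59 = 25.

x = 23, z = 13, d = 25, c = 33, n = 11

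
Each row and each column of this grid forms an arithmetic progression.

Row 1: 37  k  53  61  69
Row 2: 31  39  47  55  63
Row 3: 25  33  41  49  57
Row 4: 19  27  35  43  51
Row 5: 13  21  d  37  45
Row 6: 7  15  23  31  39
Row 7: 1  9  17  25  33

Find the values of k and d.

Along each row the entries change by 8 per step; down each column they change by -6.
Row 1: from 37 at column 1, stepping by 8 to column 2 gives 45.
Row 5: from 13 at column 1, stepping by 8 to column 3 gives 29.

k = 45, d = 29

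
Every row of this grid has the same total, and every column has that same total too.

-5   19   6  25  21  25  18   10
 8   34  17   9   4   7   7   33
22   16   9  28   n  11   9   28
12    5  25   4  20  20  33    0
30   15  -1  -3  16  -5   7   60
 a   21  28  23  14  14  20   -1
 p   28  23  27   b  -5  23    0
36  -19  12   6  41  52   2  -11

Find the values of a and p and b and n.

a = 0, p = 16, b = 7, n = -4

Rows 1 and 2 both sum to 119, so that's the common total.
The known cells in row 3 total 123, leaving 119 − 123 = -4 for the blank.
The known cells in row 6 total 119, leaving 119 − 119 = 0 for the blank.
The known cells in column 5 total 112, leaving 119 − 112 = 7 for the blank.
The known cells in row 7 total 103, leaving 119 − 103 = 16 for the blank.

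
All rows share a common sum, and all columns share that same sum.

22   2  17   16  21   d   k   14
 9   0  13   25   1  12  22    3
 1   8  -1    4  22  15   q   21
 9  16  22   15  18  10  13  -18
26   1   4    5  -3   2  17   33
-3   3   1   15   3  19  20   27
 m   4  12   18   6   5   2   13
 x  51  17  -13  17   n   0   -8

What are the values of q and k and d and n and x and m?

q = 15, k = -4, d = -3, n = 25, x = -4, m = 25

Rows 2 and 4 both sum to 85, so that's the common total.
Row 3: 1 + 8 − 1 + 4 + 22 + 15 + 21 = 70, so its missing entry is 85 − 70 = 15.
Column 7: 22 + 15 + 13 + 17 + 20 + 2 + 0 = 89, so its missing entry is 85 − 89 = -4.
Row 1: 22 + 2 + 17 + 16 + 21 − 4 + 14 = 88, so its missing entry is 85 − 88 = -3.
Row 7: 4 + 12 + 18 + 6 + 5 + 2 + 13 = 60, so its missing entry is 85 − 60 = 25.
Column 1: 22 + 9 + 1 + 9 + 26 − 3 + 25 = 89, so its missing entry is 85 − 89 = -4.
Row 8: -4 + 51 + 17 − 13 + 17 + 0 − 8 = 60, so its missing entry is 85 − 60 = 25.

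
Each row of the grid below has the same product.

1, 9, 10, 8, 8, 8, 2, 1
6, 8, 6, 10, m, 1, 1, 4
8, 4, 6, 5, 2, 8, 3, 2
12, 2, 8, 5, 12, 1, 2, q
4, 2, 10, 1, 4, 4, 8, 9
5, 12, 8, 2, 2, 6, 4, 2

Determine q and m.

q = 4, m = 8

Rows 3 and 5 each multiply to 92160, so every row has product 92160.
Row 4: 12×2×8×5×12×1×2 = 23040, so the missing entry is 92160 ÷ 23040 = 4.
Row 2: 6×8×6×10×1×1×4 = 11520, so the missing entry is 92160 ÷ 11520 = 8.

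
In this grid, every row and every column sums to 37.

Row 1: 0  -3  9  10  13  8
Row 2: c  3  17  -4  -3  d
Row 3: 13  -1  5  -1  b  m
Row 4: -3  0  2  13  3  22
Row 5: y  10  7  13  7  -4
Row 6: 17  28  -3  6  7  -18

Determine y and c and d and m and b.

y = 4, c = 6, d = 18, m = 11, b = 10

Column 5 has 13 − 3 + 3 + 7 + 7 = 27; the blank must be 37 − 27 = 10.
Row 5 has 10 + 7 + 13 + 7 − 4 = 33; the blank must be 37 − 33 = 4.
Column 1 has 0 + 13 − 3 + 4 + 17 = 31; the blank must be 37 − 31 = 6.
Row 2 has 6 + 3 + 17 − 4 − 3 = 19; the blank must be 37 − 19 = 18.
Row 3 has 13 − 1 + 5 − 1 + 10 = 26; the blank must be 37 − 26 = 11.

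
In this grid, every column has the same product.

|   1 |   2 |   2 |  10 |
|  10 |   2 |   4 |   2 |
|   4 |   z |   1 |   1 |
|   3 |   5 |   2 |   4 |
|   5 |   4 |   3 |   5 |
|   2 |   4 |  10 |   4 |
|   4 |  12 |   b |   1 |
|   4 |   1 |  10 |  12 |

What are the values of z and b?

Columns 1 and 4 each multiply to 19200, so every column has product 19200.
Column 2: 2×2×5×4×4×12×1 = 3840, so the missing entry is 19200 ÷ 3840 = 5.
Column 3: 2×4×1×2×3×10×10 = 4800, so the missing entry is 19200 ÷ 4800 = 4.

z = 5, b = 4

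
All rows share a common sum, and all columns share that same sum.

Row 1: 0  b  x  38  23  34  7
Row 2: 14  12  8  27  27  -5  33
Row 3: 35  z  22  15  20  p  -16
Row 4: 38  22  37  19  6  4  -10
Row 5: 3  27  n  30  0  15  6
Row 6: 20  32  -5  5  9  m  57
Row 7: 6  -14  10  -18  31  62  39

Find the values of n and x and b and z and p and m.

Rows 2 and 4 both sum to 116, so that's the common total.
Row 6: 20 + 32 − 5 + 5 + 9 + 57 = 118, so its missing entry is 116 − 118 = -2.
Row 5: 3 + 27 + 30 + 0 + 15 + 6 = 81, so its missing entry is 116 − 81 = 35.
Column 3: 8 + 22 + 37 + 35 − 5 + 10 = 107, so its missing entry is 116 − 107 = 9.
Row 1: 0 + 9 + 38 + 23 + 34 + 7 = 111, so its missing entry is 116 − 111 = 5.
Column 2: 5 + 12 + 22 + 27 + 32 − 14 = 84, so its missing entry is 116 − 84 = 32.
Row 3: 35 + 32 + 22 + 15 + 20 − 16 = 108, so its missing entry is 116 − 108 = 8.

n = 35, x = 9, b = 5, z = 32, p = 8, m = -2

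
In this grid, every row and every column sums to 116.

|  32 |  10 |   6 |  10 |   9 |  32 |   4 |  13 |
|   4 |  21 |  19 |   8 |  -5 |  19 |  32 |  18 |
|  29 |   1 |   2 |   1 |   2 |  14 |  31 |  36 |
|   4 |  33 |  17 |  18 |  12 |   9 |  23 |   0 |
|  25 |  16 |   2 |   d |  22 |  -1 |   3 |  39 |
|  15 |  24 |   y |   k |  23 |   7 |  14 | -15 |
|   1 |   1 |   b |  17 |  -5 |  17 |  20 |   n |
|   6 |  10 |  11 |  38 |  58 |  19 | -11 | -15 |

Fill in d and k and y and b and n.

d = 10, k = 14, y = 34, b = 25, n = 40

The known cells in row 5 total 106, leaving 116 − 106 = 10 for the blank.
The known cells in column 8 total 76, leaving 116 − 76 = 40 for the blank.
The known cells in row 7 total 91, leaving 116 − 91 = 25 for the blank.
The known cells in column 4 total 102, leaving 116 − 102 = 14 for the blank.
The known cells in row 6 total 82, leaving 116 − 82 = 34 for the blank.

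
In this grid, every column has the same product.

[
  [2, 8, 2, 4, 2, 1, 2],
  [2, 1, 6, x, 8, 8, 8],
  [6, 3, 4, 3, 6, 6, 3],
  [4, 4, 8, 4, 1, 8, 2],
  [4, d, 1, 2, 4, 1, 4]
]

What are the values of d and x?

d = 4, x = 4

Columns 3 and 5 each multiply to 384, so every column has product 384.
Column 2: 8×1×3×4 = 96, so the missing entry is 384 ÷ 96 = 4.
Column 4: 4×3×4×2 = 96, so the missing entry is 384 ÷ 96 = 4.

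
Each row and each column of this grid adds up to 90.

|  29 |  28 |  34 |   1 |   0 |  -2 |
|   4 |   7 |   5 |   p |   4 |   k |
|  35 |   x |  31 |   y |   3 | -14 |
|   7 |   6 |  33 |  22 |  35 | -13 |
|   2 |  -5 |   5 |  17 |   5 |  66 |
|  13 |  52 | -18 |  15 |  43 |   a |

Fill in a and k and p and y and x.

Row 6 has 13 + 52 − 18 + 15 + 43 = 105; the blank must be 90 − 105 = -15.
Column 2 has 28 + 7 + 6 − 5 + 52 = 88; the blank must be 90 − 88 = 2.
Column 6 has -2 − 14 − 13 + 66 − 15 = 22; the blank must be 90 − 22 = 68.
Row 3 has 35 + 2 + 31 + 3 − 14 = 57; the blank must be 90 − 57 = 33.
Row 2 has 4 + 7 + 5 + 4 + 68 = 88; the blank must be 90 − 88 = 2.

a = -15, k = 68, p = 2, y = 33, x = 2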